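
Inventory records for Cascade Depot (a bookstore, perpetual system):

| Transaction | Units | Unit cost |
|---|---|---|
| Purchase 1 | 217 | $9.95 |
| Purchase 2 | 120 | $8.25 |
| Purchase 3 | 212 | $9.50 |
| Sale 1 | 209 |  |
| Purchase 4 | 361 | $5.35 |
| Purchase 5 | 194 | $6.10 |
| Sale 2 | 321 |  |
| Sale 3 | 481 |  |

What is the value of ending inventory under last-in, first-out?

Ending inventory = $925.35

Sale 1 (209) [LIFO — newest first]: 209 @ $9.50 = $1,985.50
Sale 2 (321) [LIFO — newest first]: 194 @ $6.10 + 127 @ $5.35 = $1,862.85
Sale 3 (481) [LIFO — newest first]: 234 @ $5.35 + 3 @ $9.50 + 120 @ $8.25 + 124 @ $9.95 = $3,504.20
Total COGS = $1,985.50 + $1,862.85 + $3,504.20 = $7,352.55
Ending inventory: 93 @ $9.95 = $925.35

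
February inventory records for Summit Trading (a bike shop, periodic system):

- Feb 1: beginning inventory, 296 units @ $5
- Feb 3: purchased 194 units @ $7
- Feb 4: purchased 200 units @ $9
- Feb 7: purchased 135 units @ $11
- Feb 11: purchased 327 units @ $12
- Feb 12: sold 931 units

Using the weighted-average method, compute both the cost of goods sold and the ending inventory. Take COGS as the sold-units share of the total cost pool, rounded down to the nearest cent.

COGS = $8,119.58; ending inventory = $1,927.42

Feb 12, sell 931: 931/1152 × $10,047.00 → $8,119.58
Ending inventory (cost pool remaining) = $1,927.42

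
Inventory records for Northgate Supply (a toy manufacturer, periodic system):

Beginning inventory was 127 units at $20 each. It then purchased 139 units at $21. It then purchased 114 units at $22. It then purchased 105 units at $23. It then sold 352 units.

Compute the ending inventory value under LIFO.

Ending inventory = $2,666

Sale 1 (352) [LIFO — newest first]: 105 @ $23 + 114 @ $22 + 133 @ $21 = $7,716
Ending inventory: 127 @ $20 + 6 @ $21 = $2,666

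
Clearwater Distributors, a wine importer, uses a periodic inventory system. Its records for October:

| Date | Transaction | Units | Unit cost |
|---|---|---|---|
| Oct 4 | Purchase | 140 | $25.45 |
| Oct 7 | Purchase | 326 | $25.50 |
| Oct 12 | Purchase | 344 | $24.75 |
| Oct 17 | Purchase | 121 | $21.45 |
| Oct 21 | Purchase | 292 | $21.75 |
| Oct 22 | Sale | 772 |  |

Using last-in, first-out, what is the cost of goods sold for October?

Oct 22, 772 sold [LIFO — newest first]: 292 @ $21.75 + 121 @ $21.45 + 344 @ $24.75 + 15 @ $25.50 = $17,842.95
Ending inventory: 140 @ $25.45 + 311 @ $25.50 = $11,493.50

COGS = $17,842.95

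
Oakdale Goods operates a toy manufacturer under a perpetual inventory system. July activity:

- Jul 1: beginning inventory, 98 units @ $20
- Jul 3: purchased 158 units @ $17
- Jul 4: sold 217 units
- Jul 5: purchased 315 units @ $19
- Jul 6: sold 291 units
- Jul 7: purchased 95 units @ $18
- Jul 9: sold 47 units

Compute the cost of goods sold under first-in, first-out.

Jul 4, 217 sold [FIFO — oldest first]: 98 @ $20 + 119 @ $17 = $3,983
Jul 6, 291 sold [FIFO — oldest first]: 39 @ $17 + 252 @ $19 = $5,451
Jul 9, 47 sold [FIFO — oldest first]: 47 @ $19 = $893
Total COGS = $3,983 + $5,451 + $893 = $10,327
Ending inventory: 16 @ $19 + 95 @ $18 = $2,014
Check: goods available $12,341 = COGS $10,327 + ending $2,014

COGS = $10,327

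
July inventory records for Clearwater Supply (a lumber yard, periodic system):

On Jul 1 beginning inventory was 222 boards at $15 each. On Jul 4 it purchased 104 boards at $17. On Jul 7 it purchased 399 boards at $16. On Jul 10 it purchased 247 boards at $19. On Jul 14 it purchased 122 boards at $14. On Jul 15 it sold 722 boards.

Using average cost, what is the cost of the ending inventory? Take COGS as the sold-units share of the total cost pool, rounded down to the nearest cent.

Jul 15, sell 722: 722/1094 × $17,883.00 → $11,802.12
Ending inventory (cost pool remaining) = $6,080.88
Check: goods available $17,883.00 = COGS $11,802.12 + ending $6,080.88

Ending inventory = $6,080.88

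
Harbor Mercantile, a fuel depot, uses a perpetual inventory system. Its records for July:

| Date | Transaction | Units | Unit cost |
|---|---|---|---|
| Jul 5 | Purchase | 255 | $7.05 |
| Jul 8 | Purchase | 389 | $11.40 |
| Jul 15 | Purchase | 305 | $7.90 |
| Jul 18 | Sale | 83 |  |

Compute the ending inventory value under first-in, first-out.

Jul 18, 83 sold [FIFO — oldest first]: 83 @ $7.05 = $585.15
Ending inventory: 172 @ $7.05 + 389 @ $11.40 + 305 @ $7.90 = $8,056.70

Ending inventory = $8,056.70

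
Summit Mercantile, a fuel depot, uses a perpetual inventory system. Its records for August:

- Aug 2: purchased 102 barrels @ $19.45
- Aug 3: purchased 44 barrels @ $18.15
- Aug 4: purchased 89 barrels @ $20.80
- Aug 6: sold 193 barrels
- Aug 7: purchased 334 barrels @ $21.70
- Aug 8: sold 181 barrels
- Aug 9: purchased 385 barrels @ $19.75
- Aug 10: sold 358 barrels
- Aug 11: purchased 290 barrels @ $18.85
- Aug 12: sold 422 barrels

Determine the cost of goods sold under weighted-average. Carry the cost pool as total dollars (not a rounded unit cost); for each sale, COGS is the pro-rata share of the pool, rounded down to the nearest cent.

COGS = $23,197.44

After Aug 2: 102 on hand, pool $1,983.90 (≈ $19.4500 each)
After Aug 3: 146 on hand, pool $2,782.50 (≈ $19.0582 each)
After Aug 4: 235 on hand, pool $4,633.70 (≈ $19.7179 each)
Aug 6, sell 193: 193/235 × $4,633.70 → $3,805.54
After Aug 7: 376 on hand, pool $8,075.96 (≈ $21.4786 each)
Aug 8, sell 181: 181/376 × $8,075.96 → $3,887.62
After Aug 9: 580 on hand, pool $11,792.09 (≈ $20.3312 each)
Aug 10, sell 358: 358/580 × $11,792.09 → $7,278.56
After Aug 11: 512 on hand, pool $9,980.03 (≈ $19.4922 each)
Aug 12, sell 422: 422/512 × $9,980.03 → $8,225.72
Total COGS = $3,805.54 + $3,887.62 + $7,278.56 + $8,225.72 = $23,197.44
Ending inventory (cost pool remaining) = $1,754.31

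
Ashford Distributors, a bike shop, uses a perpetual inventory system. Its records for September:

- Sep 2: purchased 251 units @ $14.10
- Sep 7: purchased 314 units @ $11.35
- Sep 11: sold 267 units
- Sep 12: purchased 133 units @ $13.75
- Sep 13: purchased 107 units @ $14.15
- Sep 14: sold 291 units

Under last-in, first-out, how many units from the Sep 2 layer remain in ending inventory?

247

Sep 11, 267 sold [LIFO — newest first]: 267 @ $11.35 = $3,030.45
Sep 14, 291 sold [LIFO — newest first]: 107 @ $14.15 + 133 @ $13.75 + 47 @ $11.35 + 4 @ $14.10 = $3,932.65
Total COGS = $3,030.45 + $3,932.65 = $6,963.10
Ending inventory: 247 @ $14.10 = $3,482.70
Check: goods available $10,445.80 = COGS $6,963.10 + ending $3,482.70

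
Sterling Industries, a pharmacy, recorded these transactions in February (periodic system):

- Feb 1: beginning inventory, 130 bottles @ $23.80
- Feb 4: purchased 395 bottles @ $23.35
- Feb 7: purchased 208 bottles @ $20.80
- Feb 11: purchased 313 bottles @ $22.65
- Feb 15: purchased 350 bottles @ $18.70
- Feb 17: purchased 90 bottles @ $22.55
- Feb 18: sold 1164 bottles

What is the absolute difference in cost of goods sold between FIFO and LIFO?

FIFO COGS: 130 @ $23.80 + 395 @ $23.35 + 208 @ $20.80 + 313 @ $22.65 + 118 @ $18.70 = $25,939.70
LIFO COGS: 90 @ $22.55 + 350 @ $18.70 + 313 @ $22.65 + 208 @ $20.80 + 203 @ $23.35 = $24,730.40
Difference = |$25,939.70 − $24,730.40| = $1,209.30

$1,209.30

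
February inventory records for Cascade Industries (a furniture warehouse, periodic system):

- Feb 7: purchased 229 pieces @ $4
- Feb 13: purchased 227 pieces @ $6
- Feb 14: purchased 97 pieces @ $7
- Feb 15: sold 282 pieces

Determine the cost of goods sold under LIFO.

COGS = $1,789

Feb 15, 282 sold [LIFO — newest first]: 97 @ $7 + 185 @ $6 = $1,789
Ending inventory: 229 @ $4 + 42 @ $6 = $1,168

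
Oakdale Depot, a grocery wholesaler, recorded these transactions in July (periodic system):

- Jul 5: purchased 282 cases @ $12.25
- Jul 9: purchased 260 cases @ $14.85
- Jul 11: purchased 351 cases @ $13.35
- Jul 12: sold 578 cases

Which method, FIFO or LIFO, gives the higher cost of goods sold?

LIFO

FIFO COGS: 282 @ $12.25 + 260 @ $14.85 + 36 @ $13.35 = $7,796.10
LIFO COGS: 351 @ $13.35 + 227 @ $14.85 = $8,056.80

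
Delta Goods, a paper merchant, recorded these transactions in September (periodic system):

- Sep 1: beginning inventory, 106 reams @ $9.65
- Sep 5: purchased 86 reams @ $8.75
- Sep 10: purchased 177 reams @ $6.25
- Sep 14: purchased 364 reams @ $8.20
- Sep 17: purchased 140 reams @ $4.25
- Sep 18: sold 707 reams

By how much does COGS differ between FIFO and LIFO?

FIFO COGS: 106 @ $9.65 + 86 @ $8.75 + 177 @ $6.25 + 338 @ $8.20 = $5,653.25
LIFO COGS: 140 @ $4.25 + 364 @ $8.20 + 177 @ $6.25 + 26 @ $8.75 = $4,913.55
Difference = |$5,653.25 − $4,913.55| = $739.70

$739.70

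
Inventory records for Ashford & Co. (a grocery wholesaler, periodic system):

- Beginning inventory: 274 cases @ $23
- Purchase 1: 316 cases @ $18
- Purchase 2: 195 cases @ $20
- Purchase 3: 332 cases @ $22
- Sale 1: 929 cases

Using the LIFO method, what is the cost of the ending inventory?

Sale 1 (929) [LIFO — newest first]: 332 @ $22 + 195 @ $20 + 316 @ $18 + 86 @ $23 = $18,870
Ending inventory: 188 @ $23 = $4,324
Check: goods available $23,194 = COGS $18,870 + ending $4,324

Ending inventory = $4,324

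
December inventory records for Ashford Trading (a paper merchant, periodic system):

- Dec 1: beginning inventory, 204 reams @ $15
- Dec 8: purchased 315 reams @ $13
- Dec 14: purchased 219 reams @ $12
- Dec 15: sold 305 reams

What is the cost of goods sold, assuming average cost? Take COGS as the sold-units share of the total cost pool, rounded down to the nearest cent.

COGS = $4,043.10

Dec 15, sell 305: 305/738 × $9,783.00 → $4,043.10
Ending inventory (cost pool remaining) = $5,739.90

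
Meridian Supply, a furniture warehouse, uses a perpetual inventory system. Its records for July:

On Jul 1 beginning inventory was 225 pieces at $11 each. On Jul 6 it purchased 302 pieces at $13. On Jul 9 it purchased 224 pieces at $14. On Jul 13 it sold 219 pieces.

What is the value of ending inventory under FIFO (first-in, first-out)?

Jul 13, 219 sold [FIFO — oldest first]: 219 @ $11 = $2,409
Ending inventory: 6 @ $11 + 302 @ $13 + 224 @ $14 = $7,128
Check: goods available $9,537 = COGS $2,409 + ending $7,128

Ending inventory = $7,128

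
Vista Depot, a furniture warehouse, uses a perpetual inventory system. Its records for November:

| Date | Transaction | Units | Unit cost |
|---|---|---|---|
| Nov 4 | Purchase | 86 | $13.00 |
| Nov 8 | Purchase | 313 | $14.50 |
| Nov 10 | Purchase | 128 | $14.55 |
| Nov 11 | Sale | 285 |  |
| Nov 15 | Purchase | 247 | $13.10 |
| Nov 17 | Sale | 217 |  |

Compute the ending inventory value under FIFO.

Ending inventory = $3,599.45

Nov 11, 285 sold [FIFO — oldest first]: 86 @ $13.00 + 199 @ $14.50 = $4,003.50
Nov 17, 217 sold [FIFO — oldest first]: 114 @ $14.50 + 103 @ $14.55 = $3,151.65
Total COGS = $4,003.50 + $3,151.65 = $7,155.15
Ending inventory: 25 @ $14.55 + 247 @ $13.10 = $3,599.45
Check: goods available $10,754.60 = COGS $7,155.15 + ending $3,599.45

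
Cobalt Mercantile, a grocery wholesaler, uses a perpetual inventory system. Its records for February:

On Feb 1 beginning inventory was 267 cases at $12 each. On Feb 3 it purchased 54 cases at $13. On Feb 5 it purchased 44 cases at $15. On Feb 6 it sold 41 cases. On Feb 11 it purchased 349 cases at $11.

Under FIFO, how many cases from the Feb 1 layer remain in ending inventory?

226

Feb 6, 41 sold [FIFO — oldest first]: 41 @ $12 = $492
Ending inventory: 226 @ $12 + 54 @ $13 + 44 @ $15 + 349 @ $11 = $7,913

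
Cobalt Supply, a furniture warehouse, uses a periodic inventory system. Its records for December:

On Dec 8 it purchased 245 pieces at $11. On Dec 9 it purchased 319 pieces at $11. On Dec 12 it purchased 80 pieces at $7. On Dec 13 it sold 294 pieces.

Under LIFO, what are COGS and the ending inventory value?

Dec 13, 294 sold [LIFO — newest first]: 80 @ $7 + 214 @ $11 = $2,914
Ending inventory: 245 @ $11 + 105 @ $11 = $3,850

COGS = $2,914; ending inventory = $3,850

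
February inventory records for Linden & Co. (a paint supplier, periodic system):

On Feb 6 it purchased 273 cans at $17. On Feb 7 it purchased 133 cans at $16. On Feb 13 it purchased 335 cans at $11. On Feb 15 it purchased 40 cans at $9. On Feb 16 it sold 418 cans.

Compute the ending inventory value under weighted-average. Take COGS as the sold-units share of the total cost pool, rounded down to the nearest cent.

Feb 16, sell 418: 418/781 × $10,814.00 → $5,787.77
Ending inventory (cost pool remaining) = $5,026.23
Check: goods available $10,814.00 = COGS $5,787.77 + ending $5,026.23

Ending inventory = $5,026.23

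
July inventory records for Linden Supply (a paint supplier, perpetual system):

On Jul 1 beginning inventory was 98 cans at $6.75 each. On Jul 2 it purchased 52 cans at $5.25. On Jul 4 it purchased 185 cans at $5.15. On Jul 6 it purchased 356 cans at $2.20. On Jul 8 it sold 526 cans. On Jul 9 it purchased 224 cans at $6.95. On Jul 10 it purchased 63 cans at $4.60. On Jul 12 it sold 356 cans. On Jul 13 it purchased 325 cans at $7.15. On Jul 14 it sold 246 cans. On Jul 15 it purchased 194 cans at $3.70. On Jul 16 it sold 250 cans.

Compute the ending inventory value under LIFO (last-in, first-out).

Jul 8, 526 sold [LIFO — newest first]: 356 @ $2.20 + 170 @ $5.15 = $1,658.70
Jul 12, 356 sold [LIFO — newest first]: 63 @ $4.60 + 224 @ $6.95 + 15 @ $5.15 + 52 @ $5.25 + 2 @ $6.75 = $2,210.35
Jul 14, 246 sold [LIFO — newest first]: 246 @ $7.15 = $1,758.90
Jul 16, 250 sold [LIFO — newest first]: 194 @ $3.70 + 56 @ $7.15 = $1,118.20
Total COGS = $1,658.70 + $2,210.35 + $1,758.90 + $1,118.20 = $6,746.15
Ending inventory: 96 @ $6.75 + 23 @ $7.15 = $812.45
Check: goods available $7,558.60 = COGS $6,746.15 + ending $812.45

Ending inventory = $812.45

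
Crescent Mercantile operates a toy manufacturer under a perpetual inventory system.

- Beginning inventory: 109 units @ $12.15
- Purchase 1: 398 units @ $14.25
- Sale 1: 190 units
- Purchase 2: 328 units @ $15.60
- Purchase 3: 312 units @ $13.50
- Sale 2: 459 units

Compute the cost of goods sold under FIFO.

COGS = $9,211.05

Sale 1 (190) [FIFO — oldest first]: 109 @ $12.15 + 81 @ $14.25 = $2,478.60
Sale 2 (459) [FIFO — oldest first]: 317 @ $14.25 + 142 @ $15.60 = $6,732.45
Total COGS = $2,478.60 + $6,732.45 = $9,211.05
Ending inventory: 186 @ $15.60 + 312 @ $13.50 = $7,113.60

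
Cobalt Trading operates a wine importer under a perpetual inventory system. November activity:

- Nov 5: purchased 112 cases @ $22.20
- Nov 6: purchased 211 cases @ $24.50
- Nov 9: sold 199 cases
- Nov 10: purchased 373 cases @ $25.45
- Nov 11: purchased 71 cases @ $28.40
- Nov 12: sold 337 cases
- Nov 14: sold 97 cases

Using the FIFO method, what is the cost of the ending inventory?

Nov 9, 199 sold [FIFO — oldest first]: 112 @ $22.20 + 87 @ $24.50 = $4,617.90
Nov 12, 337 sold [FIFO — oldest first]: 124 @ $24.50 + 213 @ $25.45 = $8,458.85
Nov 14, 97 sold [FIFO — oldest first]: 97 @ $25.45 = $2,468.65
Total COGS = $4,617.90 + $8,458.85 + $2,468.65 = $15,545.40
Ending inventory: 63 @ $25.45 + 71 @ $28.40 = $3,619.75

Ending inventory = $3,619.75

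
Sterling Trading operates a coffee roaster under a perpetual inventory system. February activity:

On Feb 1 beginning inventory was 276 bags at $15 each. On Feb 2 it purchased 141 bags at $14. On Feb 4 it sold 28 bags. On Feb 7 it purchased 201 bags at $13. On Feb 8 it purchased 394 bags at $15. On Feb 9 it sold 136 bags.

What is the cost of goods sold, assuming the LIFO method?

Feb 4, 28 sold [LIFO — newest first]: 28 @ $14 = $392
Feb 9, 136 sold [LIFO — newest first]: 136 @ $15 = $2,040
Total COGS = $392 + $2,040 = $2,432
Ending inventory: 276 @ $15 + 113 @ $14 + 201 @ $13 + 258 @ $15 = $12,205

COGS = $2,432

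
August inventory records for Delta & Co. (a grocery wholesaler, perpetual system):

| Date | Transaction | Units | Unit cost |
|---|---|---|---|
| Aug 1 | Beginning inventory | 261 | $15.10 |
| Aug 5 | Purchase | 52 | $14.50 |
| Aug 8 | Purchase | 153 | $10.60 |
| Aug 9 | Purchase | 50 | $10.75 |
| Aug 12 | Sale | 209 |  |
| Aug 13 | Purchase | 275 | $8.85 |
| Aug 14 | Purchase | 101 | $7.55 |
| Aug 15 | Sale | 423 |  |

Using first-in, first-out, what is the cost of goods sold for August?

COGS = $7,881.00

Aug 12, 209 sold [FIFO — oldest first]: 209 @ $15.10 = $3,155.90
Aug 15, 423 sold [FIFO — oldest first]: 52 @ $15.10 + 52 @ $14.50 + 153 @ $10.60 + 50 @ $10.75 + 116 @ $8.85 = $4,725.10
Total COGS = $3,155.90 + $4,725.10 = $7,881.00
Ending inventory: 159 @ $8.85 + 101 @ $7.55 = $2,169.70
Check: goods available $10,050.70 = COGS $7,881.00 + ending $2,169.70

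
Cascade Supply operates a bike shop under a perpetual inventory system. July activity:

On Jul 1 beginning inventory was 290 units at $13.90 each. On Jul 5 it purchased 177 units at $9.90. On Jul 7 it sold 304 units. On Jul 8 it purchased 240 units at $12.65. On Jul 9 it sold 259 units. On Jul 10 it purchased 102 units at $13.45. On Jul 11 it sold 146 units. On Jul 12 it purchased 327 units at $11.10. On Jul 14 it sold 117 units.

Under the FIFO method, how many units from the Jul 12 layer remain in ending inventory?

Jul 7, 304 sold [FIFO — oldest first]: 290 @ $13.90 + 14 @ $9.90 = $4,169.60
Jul 9, 259 sold [FIFO — oldest first]: 163 @ $9.90 + 96 @ $12.65 = $2,828.10
Jul 11, 146 sold [FIFO — oldest first]: 144 @ $12.65 + 2 @ $13.45 = $1,848.50
Jul 14, 117 sold [FIFO — oldest first]: 100 @ $13.45 + 17 @ $11.10 = $1,533.70
Total COGS = $4,169.60 + $2,828.10 + $1,848.50 + $1,533.70 = $10,379.90
Ending inventory: 310 @ $11.10 = $3,441.00

310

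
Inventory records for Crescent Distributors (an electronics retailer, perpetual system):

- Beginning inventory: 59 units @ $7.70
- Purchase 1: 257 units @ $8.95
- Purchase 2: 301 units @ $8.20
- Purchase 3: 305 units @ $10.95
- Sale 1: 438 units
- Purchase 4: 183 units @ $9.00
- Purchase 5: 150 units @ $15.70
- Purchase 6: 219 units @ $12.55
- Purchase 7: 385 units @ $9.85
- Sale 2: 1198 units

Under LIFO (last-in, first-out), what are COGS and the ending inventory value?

Sale 1 (438) [LIFO — newest first]: 305 @ $10.95 + 133 @ $8.20 = $4,430.35
Sale 2 (1198) [LIFO — newest first]: 385 @ $9.85 + 219 @ $12.55 + 150 @ $15.70 + 183 @ $9.00 + 168 @ $8.20 + 93 @ $8.95 = $12,752.65
Total COGS = $4,430.35 + $12,752.65 = $17,183.00
Ending inventory: 59 @ $7.70 + 164 @ $8.95 = $1,922.10

COGS = $17,183.00; ending inventory = $1,922.10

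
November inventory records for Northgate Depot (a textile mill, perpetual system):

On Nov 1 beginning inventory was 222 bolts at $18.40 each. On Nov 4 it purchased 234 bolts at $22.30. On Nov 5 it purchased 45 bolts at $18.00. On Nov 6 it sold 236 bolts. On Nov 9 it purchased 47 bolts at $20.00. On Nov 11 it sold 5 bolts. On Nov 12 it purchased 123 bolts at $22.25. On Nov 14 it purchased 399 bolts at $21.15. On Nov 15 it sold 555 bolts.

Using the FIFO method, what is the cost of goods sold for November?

Nov 6, 236 sold [FIFO — oldest first]: 222 @ $18.40 + 14 @ $22.30 = $4,397.00
Nov 11, 5 sold [FIFO — oldest first]: 5 @ $22.30 = $111.50
Nov 15, 555 sold [FIFO — oldest first]: 215 @ $22.30 + 45 @ $18.00 + 47 @ $20.00 + 123 @ $22.25 + 125 @ $21.15 = $11,925.00
Total COGS = $4,397.00 + $111.50 + $11,925.00 = $16,433.50
Ending inventory: 274 @ $21.15 = $5,795.10

COGS = $16,433.50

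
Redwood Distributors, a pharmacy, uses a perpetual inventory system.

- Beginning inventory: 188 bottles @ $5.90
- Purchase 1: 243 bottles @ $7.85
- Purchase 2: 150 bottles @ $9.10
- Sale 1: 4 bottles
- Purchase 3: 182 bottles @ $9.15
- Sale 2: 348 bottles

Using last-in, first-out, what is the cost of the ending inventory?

Sale 1 (4) [LIFO — newest first]: 4 @ $9.10 = $36.40
Sale 2 (348) [LIFO — newest first]: 182 @ $9.15 + 146 @ $9.10 + 20 @ $7.85 = $3,150.90
Total COGS = $36.40 + $3,150.90 = $3,187.30
Ending inventory: 188 @ $5.90 + 223 @ $7.85 = $2,859.75
Check: goods available $6,047.05 = COGS $3,187.30 + ending $2,859.75

Ending inventory = $2,859.75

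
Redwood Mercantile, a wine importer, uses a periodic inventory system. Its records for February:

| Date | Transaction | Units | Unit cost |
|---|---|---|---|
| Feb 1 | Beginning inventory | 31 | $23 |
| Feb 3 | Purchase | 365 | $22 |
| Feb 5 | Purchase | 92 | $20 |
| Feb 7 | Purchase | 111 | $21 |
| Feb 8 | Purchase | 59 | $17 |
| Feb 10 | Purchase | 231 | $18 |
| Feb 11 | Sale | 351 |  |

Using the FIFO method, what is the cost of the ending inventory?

Ending inventory = $10,322

Feb 11, 351 sold [FIFO — oldest first]: 31 @ $23 + 320 @ $22 = $7,753
Ending inventory: 45 @ $22 + 92 @ $20 + 111 @ $21 + 59 @ $17 + 231 @ $18 = $10,322
Check: goods available $18,075 = COGS $7,753 + ending $10,322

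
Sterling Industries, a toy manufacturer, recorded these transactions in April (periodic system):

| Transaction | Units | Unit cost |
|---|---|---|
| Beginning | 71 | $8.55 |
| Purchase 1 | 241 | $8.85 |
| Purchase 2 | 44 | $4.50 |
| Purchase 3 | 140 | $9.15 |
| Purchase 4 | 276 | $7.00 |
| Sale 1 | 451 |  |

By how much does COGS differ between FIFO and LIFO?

$436.65

FIFO COGS: 71 @ $8.55 + 241 @ $8.85 + 44 @ $4.50 + 95 @ $9.15 = $3,807.15
LIFO COGS: 276 @ $7.00 + 140 @ $9.15 + 35 @ $4.50 = $3,370.50
Difference = |$3,807.15 − $3,370.50| = $436.65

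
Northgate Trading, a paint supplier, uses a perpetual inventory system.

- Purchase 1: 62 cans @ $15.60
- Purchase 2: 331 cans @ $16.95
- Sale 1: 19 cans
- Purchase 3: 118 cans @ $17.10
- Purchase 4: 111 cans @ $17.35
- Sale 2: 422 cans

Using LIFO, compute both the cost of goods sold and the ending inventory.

COGS = $7,537.05; ending inventory = $2,984.25

Sale 1 (19) [LIFO — newest first]: 19 @ $16.95 = $322.05
Sale 2 (422) [LIFO — newest first]: 111 @ $17.35 + 118 @ $17.10 + 193 @ $16.95 = $7,215.00
Total COGS = $322.05 + $7,215.00 = $7,537.05
Ending inventory: 62 @ $15.60 + 119 @ $16.95 = $2,984.25
Check: goods available $10,521.30 = COGS $7,537.05 + ending $2,984.25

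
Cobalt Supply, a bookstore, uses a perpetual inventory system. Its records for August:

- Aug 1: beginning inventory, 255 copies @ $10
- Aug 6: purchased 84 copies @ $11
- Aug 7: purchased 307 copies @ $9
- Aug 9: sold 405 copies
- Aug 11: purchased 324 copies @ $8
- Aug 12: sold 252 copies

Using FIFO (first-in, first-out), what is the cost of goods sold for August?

Aug 9, 405 sold [FIFO — oldest first]: 255 @ $10 + 84 @ $11 + 66 @ $9 = $4,068
Aug 12, 252 sold [FIFO — oldest first]: 241 @ $9 + 11 @ $8 = $2,257
Total COGS = $4,068 + $2,257 = $6,325
Ending inventory: 313 @ $8 = $2,504

COGS = $6,325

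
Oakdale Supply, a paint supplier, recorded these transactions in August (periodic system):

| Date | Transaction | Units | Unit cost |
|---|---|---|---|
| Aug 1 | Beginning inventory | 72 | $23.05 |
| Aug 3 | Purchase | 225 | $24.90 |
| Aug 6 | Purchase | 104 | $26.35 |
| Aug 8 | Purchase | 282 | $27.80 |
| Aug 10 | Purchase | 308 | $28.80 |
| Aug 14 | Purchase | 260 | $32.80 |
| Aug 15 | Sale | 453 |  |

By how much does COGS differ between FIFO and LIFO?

FIFO COGS: 72 @ $23.05 + 225 @ $24.90 + 104 @ $26.35 + 52 @ $27.80 = $11,448.10
LIFO COGS: 260 @ $32.80 + 193 @ $28.80 = $14,086.40
Difference = |$11,448.10 − $14,086.40| = $2,638.30

$2,638.30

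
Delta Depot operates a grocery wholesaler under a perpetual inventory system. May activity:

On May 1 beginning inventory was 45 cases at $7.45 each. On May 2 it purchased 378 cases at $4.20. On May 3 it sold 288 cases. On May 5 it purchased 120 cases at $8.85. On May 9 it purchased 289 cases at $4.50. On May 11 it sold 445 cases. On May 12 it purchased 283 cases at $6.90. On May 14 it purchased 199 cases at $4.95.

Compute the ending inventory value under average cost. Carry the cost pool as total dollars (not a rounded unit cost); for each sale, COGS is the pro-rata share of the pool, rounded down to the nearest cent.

Ending inventory = $3,479.38

After May 1: 45 on hand, pool $335.25 (≈ $7.4500 each)
After May 2: 423 on hand, pool $1,922.85 (≈ $4.5457 each)
May 3, sell 288: 288/423 × $1,922.85 → $1,309.17
After May 5: 255 on hand, pool $1,675.68 (≈ $6.5713 each)
After May 9: 544 on hand, pool $2,976.18 (≈ $5.4709 each)
May 11, sell 445: 445/544 × $2,976.18 → $2,434.55
After May 12: 382 on hand, pool $2,494.33 (≈ $6.5297 each)
After May 14: 581 on hand, pool $3,479.38 (≈ $5.9886 each)
Total COGS = $1,309.17 + $2,434.55 = $3,743.72
Ending inventory (cost pool remaining) = $3,479.38
Check: goods available $7,223.10 = COGS $3,743.72 + ending $3,479.38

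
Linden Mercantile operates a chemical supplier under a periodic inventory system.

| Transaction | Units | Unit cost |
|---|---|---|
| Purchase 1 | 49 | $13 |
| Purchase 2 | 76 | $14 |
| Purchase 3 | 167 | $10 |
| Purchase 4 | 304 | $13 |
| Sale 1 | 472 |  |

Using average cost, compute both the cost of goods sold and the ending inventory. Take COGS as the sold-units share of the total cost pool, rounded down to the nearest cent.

Sale 1, sell 472: 472/596 × $7,323.00 → $5,799.42
Ending inventory (cost pool remaining) = $1,523.58
Check: goods available $7,323.00 = COGS $5,799.42 + ending $1,523.58

COGS = $5,799.42; ending inventory = $1,523.58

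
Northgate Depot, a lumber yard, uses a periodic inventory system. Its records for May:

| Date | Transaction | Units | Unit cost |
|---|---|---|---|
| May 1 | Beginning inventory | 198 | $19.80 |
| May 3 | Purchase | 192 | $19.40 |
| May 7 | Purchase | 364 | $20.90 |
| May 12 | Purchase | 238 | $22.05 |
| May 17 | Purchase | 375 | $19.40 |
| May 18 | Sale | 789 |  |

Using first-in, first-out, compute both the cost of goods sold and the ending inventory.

May 18, 789 sold [FIFO — oldest first]: 198 @ $19.80 + 192 @ $19.40 + 364 @ $20.90 + 35 @ $22.05 = $16,024.55
Ending inventory: 203 @ $22.05 + 375 @ $19.40 = $11,751.15

COGS = $16,024.55; ending inventory = $11,751.15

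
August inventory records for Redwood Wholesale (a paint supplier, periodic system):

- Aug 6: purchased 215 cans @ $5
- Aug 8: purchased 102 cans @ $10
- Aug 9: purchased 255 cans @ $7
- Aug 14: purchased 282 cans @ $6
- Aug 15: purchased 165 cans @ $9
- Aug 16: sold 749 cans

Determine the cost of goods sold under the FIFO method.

COGS = $4,942

Aug 16, 749 sold [FIFO — oldest first]: 215 @ $5 + 102 @ $10 + 255 @ $7 + 177 @ $6 = $4,942
Ending inventory: 105 @ $6 + 165 @ $9 = $2,115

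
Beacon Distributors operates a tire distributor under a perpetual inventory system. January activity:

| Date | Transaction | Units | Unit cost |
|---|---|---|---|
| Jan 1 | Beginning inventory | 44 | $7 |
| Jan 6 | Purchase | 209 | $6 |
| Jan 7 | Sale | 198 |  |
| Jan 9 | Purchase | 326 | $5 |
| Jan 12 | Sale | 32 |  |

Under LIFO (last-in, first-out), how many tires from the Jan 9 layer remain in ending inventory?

Jan 7, 198 sold [LIFO — newest first]: 198 @ $6 = $1,188
Jan 12, 32 sold [LIFO — newest first]: 32 @ $5 = $160
Total COGS = $1,188 + $160 = $1,348
Ending inventory: 44 @ $7 + 11 @ $6 + 294 @ $5 = $1,844

294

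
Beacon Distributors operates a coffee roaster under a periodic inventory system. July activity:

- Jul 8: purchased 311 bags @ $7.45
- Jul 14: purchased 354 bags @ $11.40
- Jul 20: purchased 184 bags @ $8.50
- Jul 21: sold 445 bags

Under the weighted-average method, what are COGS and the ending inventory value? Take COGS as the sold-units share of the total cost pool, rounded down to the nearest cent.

Jul 21, sell 445: 445/849 × $7,916.55 → $4,149.42
Ending inventory (cost pool remaining) = $3,767.13

COGS = $4,149.42; ending inventory = $3,767.13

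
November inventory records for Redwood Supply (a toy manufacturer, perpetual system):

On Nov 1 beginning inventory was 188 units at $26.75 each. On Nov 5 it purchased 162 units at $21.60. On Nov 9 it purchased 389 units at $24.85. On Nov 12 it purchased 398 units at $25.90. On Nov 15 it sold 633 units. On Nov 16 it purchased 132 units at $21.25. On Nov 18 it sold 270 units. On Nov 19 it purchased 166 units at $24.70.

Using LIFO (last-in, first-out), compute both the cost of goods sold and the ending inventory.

COGS = $22,382.25; ending inventory = $13,026.00

Nov 15, 633 sold [LIFO — newest first]: 398 @ $25.90 + 235 @ $24.85 = $16,147.95
Nov 18, 270 sold [LIFO — newest first]: 132 @ $21.25 + 138 @ $24.85 = $6,234.30
Total COGS = $16,147.95 + $6,234.30 = $22,382.25
Ending inventory: 188 @ $26.75 + 162 @ $21.60 + 16 @ $24.85 + 166 @ $24.70 = $13,026.00
Check: goods available $35,408.25 = COGS $22,382.25 + ending $13,026.00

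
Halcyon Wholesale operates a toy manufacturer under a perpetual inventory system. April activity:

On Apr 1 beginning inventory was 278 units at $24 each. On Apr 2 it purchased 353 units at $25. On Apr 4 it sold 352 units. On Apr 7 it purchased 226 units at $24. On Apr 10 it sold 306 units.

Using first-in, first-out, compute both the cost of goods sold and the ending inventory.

COGS = $16,145; ending inventory = $4,776

Apr 4, 352 sold [FIFO — oldest first]: 278 @ $24 + 74 @ $25 = $8,522
Apr 10, 306 sold [FIFO — oldest first]: 279 @ $25 + 27 @ $24 = $7,623
Total COGS = $8,522 + $7,623 = $16,145
Ending inventory: 199 @ $24 = $4,776
Check: goods available $20,921 = COGS $16,145 + ending $4,776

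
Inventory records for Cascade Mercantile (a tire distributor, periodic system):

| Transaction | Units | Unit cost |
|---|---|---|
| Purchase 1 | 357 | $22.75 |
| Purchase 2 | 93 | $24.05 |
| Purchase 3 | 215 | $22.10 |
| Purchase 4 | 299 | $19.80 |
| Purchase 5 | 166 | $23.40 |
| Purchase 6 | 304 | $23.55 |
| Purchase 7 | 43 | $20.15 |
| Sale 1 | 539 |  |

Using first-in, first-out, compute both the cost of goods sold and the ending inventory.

COGS = $12,325.30; ending inventory = $20,614.85

Sale 1 (539) [FIFO — oldest first]: 357 @ $22.75 + 93 @ $24.05 + 89 @ $22.10 = $12,325.30
Ending inventory: 126 @ $22.10 + 299 @ $19.80 + 166 @ $23.40 + 304 @ $23.55 + 43 @ $20.15 = $20,614.85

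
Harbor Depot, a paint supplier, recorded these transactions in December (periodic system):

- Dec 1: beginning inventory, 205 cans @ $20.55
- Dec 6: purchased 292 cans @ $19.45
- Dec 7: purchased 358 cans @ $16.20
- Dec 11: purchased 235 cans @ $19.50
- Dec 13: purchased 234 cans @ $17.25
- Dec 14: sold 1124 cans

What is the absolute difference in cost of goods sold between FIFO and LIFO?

$660.00

FIFO COGS: 205 @ $20.55 + 292 @ $19.45 + 358 @ $16.20 + 235 @ $19.50 + 34 @ $17.25 = $20,860.75
LIFO COGS: 234 @ $17.25 + 235 @ $19.50 + 358 @ $16.20 + 292 @ $19.45 + 5 @ $20.55 = $20,200.75
Difference = |$20,860.75 − $20,200.75| = $660.00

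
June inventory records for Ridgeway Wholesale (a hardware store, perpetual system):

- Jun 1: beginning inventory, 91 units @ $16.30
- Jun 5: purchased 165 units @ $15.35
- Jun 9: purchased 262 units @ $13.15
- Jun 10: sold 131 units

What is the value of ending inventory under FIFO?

Ending inventory = $5,364.05

Jun 10, 131 sold [FIFO — oldest first]: 91 @ $16.30 + 40 @ $15.35 = $2,097.30
Ending inventory: 125 @ $15.35 + 262 @ $13.15 = $5,364.05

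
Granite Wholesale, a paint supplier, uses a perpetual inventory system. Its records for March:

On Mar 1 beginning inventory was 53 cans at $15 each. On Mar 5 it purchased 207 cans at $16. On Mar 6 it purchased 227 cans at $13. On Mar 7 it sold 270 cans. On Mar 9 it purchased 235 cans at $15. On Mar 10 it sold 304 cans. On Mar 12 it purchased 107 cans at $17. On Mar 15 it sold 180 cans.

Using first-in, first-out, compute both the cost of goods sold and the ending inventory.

COGS = $11,127; ending inventory = $1,275

Mar 7, 270 sold [FIFO — oldest first]: 53 @ $15 + 207 @ $16 + 10 @ $13 = $4,237
Mar 10, 304 sold [FIFO — oldest first]: 217 @ $13 + 87 @ $15 = $4,126
Mar 15, 180 sold [FIFO — oldest first]: 148 @ $15 + 32 @ $17 = $2,764
Total COGS = $4,237 + $4,126 + $2,764 = $11,127
Ending inventory: 75 @ $17 = $1,275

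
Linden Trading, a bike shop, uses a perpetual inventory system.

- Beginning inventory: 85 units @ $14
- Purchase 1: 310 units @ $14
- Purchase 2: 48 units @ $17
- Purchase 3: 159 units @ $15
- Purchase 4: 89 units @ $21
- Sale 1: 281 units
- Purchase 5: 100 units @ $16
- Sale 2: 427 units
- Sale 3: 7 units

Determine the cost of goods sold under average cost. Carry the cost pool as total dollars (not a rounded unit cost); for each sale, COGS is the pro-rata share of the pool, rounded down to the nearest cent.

COGS = $11,024.31

After Beginning: 85 on hand, pool $1,190.00 (≈ $14.0000 each)
After Purchase 1: 395 on hand, pool $5,530.00 (≈ $14.0000 each)
After Purchase 2: 443 on hand, pool $6,346.00 (≈ $14.3251 each)
After Purchase 3: 602 on hand, pool $8,731.00 (≈ $14.5033 each)
After Purchase 4: 691 on hand, pool $10,600.00 (≈ $15.3401 each)
Sale 1, sell 281: 281/691 × $10,600.00 → $4,310.56
After Purchase 5: 510 on hand, pool $7,889.44 (≈ $15.4695 each)
Sale 2, sell 427: 427/510 × $7,889.44 → $6,605.47
Sale 3, sell 7: 7/83 × $1,283.97 → $108.28
Total COGS = $4,310.56 + $6,605.47 + $108.28 = $11,024.31
Ending inventory (cost pool remaining) = $1,175.69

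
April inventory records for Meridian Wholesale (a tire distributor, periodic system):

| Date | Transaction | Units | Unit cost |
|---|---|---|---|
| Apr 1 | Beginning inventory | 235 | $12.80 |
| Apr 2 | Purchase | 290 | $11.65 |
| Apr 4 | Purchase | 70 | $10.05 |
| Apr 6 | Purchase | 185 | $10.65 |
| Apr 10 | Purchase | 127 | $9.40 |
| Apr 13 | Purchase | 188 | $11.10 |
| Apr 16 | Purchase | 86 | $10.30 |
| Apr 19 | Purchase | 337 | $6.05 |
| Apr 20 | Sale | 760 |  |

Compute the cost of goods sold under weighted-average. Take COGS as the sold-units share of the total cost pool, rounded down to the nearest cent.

Apr 20, sell 760: 760/1518 × $15,265.50 → $7,642.80
Ending inventory (cost pool remaining) = $7,622.70

COGS = $7,642.80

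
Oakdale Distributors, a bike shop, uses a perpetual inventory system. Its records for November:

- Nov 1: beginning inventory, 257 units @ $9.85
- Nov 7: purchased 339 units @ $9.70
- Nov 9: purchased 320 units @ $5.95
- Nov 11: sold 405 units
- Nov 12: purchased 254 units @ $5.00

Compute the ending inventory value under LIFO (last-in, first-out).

Nov 11, 405 sold [LIFO — newest first]: 320 @ $5.95 + 85 @ $9.70 = $2,728.50
Ending inventory: 257 @ $9.85 + 254 @ $9.70 + 254 @ $5.00 = $6,265.25

Ending inventory = $6,265.25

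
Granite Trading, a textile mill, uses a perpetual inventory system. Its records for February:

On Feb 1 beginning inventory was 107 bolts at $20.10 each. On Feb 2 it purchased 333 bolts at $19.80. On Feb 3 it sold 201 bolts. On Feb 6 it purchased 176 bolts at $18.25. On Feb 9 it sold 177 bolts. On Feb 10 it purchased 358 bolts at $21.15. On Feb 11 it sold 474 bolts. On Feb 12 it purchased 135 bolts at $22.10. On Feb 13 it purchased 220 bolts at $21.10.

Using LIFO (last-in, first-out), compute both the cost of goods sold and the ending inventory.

COGS = $17,080.10; ending inventory = $10,073.20

Feb 3, 201 sold [LIFO — newest first]: 201 @ $19.80 = $3,979.80
Feb 9, 177 sold [LIFO — newest first]: 176 @ $18.25 + 1 @ $19.80 = $3,231.80
Feb 11, 474 sold [LIFO — newest first]: 358 @ $21.15 + 116 @ $19.80 = $9,868.50
Total COGS = $3,979.80 + $3,231.80 + $9,868.50 = $17,080.10
Ending inventory: 107 @ $20.10 + 15 @ $19.80 + 135 @ $22.10 + 220 @ $21.10 = $10,073.20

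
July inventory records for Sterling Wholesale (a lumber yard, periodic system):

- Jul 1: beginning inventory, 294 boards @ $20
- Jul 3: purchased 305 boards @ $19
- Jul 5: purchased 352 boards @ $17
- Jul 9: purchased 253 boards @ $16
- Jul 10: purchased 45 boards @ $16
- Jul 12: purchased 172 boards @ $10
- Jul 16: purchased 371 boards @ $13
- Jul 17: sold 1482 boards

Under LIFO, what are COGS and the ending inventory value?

COGS = $22,786; ending inventory = $6,184

Jul 17, 1482 sold [LIFO — newest first]: 371 @ $13 + 172 @ $10 + 45 @ $16 + 253 @ $16 + 352 @ $17 + 289 @ $19 = $22,786
Ending inventory: 294 @ $20 + 16 @ $19 = $6,184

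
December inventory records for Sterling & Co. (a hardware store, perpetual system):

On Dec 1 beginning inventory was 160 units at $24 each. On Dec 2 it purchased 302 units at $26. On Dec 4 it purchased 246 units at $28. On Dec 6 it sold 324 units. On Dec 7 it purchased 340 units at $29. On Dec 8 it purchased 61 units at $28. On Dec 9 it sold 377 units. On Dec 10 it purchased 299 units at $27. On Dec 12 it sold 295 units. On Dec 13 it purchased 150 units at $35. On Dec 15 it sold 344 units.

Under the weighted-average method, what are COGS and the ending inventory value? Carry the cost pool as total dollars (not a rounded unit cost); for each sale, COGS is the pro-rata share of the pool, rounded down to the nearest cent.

After Dec 1: 160 on hand, pool $3,840.00 (≈ $24.0000 each)
After Dec 2: 462 on hand, pool $11,692.00 (≈ $25.3074 each)
After Dec 4: 708 on hand, pool $18,580.00 (≈ $26.2429 each)
Dec 6, sell 324: 324/708 × $18,580.00 → $8,502.71
After Dec 7: 724 on hand, pool $19,937.29 (≈ $27.5377 each)
After Dec 8: 785 on hand, pool $21,645.29 (≈ $27.5736 each)
Dec 9, sell 377: 377/785 × $21,645.29 → $10,395.25
After Dec 10: 707 on hand, pool $19,323.04 (≈ $27.3310 each)
Dec 12, sell 295: 295/707 × $19,323.04 → $8,062.65
After Dec 13: 562 on hand, pool $16,510.39 (≈ $29.3779 each)
Dec 15, sell 344: 344/562 × $16,510.39 → $10,106.00
Total COGS = $8,502.71 + $10,395.25 + $8,062.65 + $10,106.00 = $37,066.61
Ending inventory (cost pool remaining) = $6,404.39
Check: goods available $43,471.00 = COGS $37,066.61 + ending $6,404.39

COGS = $37,066.61; ending inventory = $6,404.39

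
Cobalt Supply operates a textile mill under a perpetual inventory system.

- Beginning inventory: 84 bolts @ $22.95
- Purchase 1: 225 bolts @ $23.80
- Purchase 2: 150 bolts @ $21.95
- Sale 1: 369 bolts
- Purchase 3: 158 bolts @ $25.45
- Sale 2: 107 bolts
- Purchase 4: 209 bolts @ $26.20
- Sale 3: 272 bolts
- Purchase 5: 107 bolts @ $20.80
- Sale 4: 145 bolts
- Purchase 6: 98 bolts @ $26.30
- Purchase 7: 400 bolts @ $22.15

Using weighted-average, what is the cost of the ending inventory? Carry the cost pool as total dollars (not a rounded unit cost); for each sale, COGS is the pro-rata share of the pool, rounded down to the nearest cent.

After Beginning: 84 on hand, pool $1,927.80 (≈ $22.9500 each)
After Purchase 1: 309 on hand, pool $7,282.80 (≈ $23.5689 each)
After Purchase 2: 459 on hand, pool $10,575.30 (≈ $23.0399 each)
Sale 1, sell 369: 369/459 × $10,575.30 → $8,501.71
After Purchase 3: 248 on hand, pool $6,094.69 (≈ $24.5754 each)
Sale 2, sell 107: 107/248 × $6,094.69 → $2,629.56
After Purchase 4: 350 on hand, pool $8,940.93 (≈ $25.5455 each)
Sale 3, sell 272: 272/350 × $8,940.93 → $6,948.37
After Purchase 5: 185 on hand, pool $4,218.16 (≈ $22.8009 each)
Sale 4, sell 145: 145/185 × $4,218.16 → $3,306.12
After Purchase 6: 138 on hand, pool $3,489.44 (≈ $25.2858 each)
After Purchase 7: 538 on hand, pool $12,349.44 (≈ $22.9543 each)
Total COGS = $8,501.71 + $2,629.56 + $6,948.37 + $3,306.12 = $21,385.76
Ending inventory (cost pool remaining) = $12,349.44

Ending inventory = $12,349.44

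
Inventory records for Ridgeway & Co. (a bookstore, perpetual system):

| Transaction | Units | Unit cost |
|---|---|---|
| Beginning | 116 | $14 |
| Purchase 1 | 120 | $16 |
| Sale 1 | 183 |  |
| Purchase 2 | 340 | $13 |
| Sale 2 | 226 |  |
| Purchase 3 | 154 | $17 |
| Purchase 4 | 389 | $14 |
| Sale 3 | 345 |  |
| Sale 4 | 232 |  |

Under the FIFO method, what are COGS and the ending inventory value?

Sale 1 (183) [FIFO — oldest first]: 116 @ $14 + 67 @ $16 = $2,696
Sale 2 (226) [FIFO — oldest first]: 53 @ $16 + 173 @ $13 = $3,097
Sale 3 (345) [FIFO — oldest first]: 167 @ $13 + 154 @ $17 + 24 @ $14 = $5,125
Sale 4 (232) [FIFO — oldest first]: 232 @ $14 = $3,248
Total COGS = $2,696 + $3,097 + $5,125 + $3,248 = $14,166
Ending inventory: 133 @ $14 = $1,862

COGS = $14,166; ending inventory = $1,862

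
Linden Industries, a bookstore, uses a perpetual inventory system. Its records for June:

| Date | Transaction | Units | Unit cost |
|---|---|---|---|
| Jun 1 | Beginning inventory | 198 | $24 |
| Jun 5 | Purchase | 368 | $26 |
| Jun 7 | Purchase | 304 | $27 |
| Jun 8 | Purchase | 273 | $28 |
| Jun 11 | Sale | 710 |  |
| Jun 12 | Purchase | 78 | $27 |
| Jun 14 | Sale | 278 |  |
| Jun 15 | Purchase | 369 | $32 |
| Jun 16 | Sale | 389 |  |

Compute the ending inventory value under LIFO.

Jun 11, 710 sold [LIFO — newest first]: 273 @ $28 + 304 @ $27 + 133 @ $26 = $19,310
Jun 14, 278 sold [LIFO — newest first]: 78 @ $27 + 200 @ $26 = $7,306
Jun 16, 389 sold [LIFO — newest first]: 369 @ $32 + 20 @ $26 = $12,328
Total COGS = $19,310 + $7,306 + $12,328 = $38,944
Ending inventory: 198 @ $24 + 15 @ $26 = $5,142
Check: goods available $44,086 = COGS $38,944 + ending $5,142

Ending inventory = $5,142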